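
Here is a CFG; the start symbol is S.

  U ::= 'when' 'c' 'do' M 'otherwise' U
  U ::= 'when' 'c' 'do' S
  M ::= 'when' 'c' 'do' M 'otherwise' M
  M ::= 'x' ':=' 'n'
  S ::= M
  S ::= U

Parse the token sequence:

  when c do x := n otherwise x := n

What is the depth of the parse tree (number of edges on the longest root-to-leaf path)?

3

[S [M when c do [M x := n] otherwise [M x := n]]]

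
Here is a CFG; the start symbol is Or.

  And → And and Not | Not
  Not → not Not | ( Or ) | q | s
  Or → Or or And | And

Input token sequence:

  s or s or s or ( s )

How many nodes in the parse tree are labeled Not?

5

[Or [Or [Or [Or [And [Not s]]] or [And [Not s]]] or [And [Not s]]] or [And [Not ( [Or [And [Not s]]] )]]]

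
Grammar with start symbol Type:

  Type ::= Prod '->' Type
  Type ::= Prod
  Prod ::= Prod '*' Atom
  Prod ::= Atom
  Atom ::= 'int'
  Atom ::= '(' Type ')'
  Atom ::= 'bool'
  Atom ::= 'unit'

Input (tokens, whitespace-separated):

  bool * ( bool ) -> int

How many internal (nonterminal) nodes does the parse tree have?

[Type [Prod [Prod [Atom bool]] * [Atom ( [Type [Prod [Atom bool]]] )]] -> [Type [Prod [Atom int]]]]

11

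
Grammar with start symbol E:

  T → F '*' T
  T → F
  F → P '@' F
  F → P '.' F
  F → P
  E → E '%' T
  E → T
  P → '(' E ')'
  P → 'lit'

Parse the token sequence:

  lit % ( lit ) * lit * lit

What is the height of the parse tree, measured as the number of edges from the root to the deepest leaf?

8

[E [E [T [F [P lit]]]] % [T [F [P ( [E [T [F [P lit]]]] )]] * [T [F [P lit]] * [T [F [P lit]]]]]]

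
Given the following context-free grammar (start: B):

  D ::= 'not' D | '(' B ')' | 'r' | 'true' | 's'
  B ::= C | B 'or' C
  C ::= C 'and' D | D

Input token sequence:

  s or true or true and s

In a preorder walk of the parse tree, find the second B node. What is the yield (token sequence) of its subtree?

[B [B [B [C [D s]]] or [C [D true]]] or [C [C [D true]] and [D s]]]

s or true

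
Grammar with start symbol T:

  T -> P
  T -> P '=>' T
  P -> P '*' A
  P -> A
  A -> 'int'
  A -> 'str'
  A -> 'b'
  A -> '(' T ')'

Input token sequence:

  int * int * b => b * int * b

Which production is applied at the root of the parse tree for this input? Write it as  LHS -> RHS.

T -> P '=>' T

[T [P [P [P [A int]] * [A int]] * [A b]] => [T [P [P [P [A b]] * [A int]] * [A b]]]]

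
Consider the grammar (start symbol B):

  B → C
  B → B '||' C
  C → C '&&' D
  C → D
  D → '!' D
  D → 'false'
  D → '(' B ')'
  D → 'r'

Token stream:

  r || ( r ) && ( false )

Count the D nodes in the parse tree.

[B [B [C [D r]]] || [C [C [D ( [B [C [D r]]] )]] && [D ( [B [C [D false]]] )]]]

5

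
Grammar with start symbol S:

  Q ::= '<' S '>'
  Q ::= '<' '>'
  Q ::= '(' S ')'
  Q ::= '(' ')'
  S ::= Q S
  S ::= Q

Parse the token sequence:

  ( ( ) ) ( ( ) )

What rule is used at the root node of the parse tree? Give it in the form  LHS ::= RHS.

S ::= Q S

[S [Q ( [S [Q ( )]] )] [S [Q ( [S [Q ( )]] )]]]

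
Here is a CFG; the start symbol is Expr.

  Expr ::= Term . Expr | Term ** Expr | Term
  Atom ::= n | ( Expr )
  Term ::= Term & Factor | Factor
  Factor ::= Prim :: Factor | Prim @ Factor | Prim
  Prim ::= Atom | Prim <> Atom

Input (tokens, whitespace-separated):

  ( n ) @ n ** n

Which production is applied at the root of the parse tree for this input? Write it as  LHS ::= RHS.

[Expr [Term [Factor [Prim [Atom ( [Expr [Term [Factor [Prim [Atom n]]]]] )]] @ [Factor [Prim [Atom n]]]]] ** [Expr [Term [Factor [Prim [Atom n]]]]]]

Expr ::= Term ** Expr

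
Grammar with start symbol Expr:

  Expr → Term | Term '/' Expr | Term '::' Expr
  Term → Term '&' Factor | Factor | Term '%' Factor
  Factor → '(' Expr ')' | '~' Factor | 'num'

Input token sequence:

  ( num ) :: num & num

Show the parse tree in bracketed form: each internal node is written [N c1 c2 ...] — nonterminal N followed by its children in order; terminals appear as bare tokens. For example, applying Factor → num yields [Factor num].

[Expr [Term [Factor ( [Expr [Term [Factor num]]] )]] :: [Expr [Term [Term [Factor num]] & [Factor num]]]]

Expr
Term :: Expr
Factor :: Expr
( Expr ) :: Expr
( Term ) :: Expr
( Factor ) :: Expr
( num ) :: Expr
( num ) :: Term
( num ) :: Term & Factor
( num ) :: Factor & Factor
( num ) :: num & Factor
( num ) :: num & num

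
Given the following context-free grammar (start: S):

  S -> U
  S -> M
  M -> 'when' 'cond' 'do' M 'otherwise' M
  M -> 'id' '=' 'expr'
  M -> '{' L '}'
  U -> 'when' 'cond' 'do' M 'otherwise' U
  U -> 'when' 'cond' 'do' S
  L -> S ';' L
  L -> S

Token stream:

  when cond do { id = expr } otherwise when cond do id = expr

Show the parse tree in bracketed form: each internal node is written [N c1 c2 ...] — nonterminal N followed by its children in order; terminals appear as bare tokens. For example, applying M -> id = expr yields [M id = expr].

[S [U when cond do [M { [L [S [M id = expr]]] }] otherwise [U when cond do [S [M id = expr]]]]]

S
U
when cond do M otherwise U
when cond do { L } otherwise U
when cond do { S } otherwise U
when cond do { M } otherwise U
when cond do { id = expr } otherwise U
when cond do { id = expr } otherwise when cond do S
when cond do { id = expr } otherwise when cond do M
when cond do { id = expr } otherwise when cond do id = expr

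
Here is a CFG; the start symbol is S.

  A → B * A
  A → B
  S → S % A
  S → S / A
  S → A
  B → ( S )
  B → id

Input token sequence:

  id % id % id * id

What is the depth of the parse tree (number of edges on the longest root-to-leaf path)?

5

[S [S [S [A [B id]]] % [A [B id]]] % [A [B id] * [A [B id]]]]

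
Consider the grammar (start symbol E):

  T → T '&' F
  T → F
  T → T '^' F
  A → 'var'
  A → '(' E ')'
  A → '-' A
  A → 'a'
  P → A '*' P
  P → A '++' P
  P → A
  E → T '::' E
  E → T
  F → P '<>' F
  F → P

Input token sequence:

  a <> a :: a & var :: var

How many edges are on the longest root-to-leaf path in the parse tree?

[E [T [F [P [A a]] <> [F [P [A a]]]]] :: [E [T [T [F [P [A a]]]] & [F [P [A var]]]] :: [E [T [F [P [A var]]]]]]]

7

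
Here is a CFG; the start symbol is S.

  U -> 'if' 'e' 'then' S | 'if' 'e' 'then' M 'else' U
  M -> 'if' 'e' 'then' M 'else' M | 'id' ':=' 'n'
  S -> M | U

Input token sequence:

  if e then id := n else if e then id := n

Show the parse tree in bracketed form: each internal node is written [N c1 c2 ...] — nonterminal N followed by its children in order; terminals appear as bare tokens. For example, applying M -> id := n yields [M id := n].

[S [U if e then [M id := n] else [U if e then [S [M id := n]]]]]

S
U
if e then M else U
if e then id := n else U
if e then id := n else if e then S
if e then id := n else if e then M
if e then id := n else if e then id := n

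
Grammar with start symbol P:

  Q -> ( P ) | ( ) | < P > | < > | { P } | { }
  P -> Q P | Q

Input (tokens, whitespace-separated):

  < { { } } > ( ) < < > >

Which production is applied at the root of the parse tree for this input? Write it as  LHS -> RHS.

P -> Q P

[P [Q < [P [Q { [P [Q { }]] }]] >] [P [Q ( )] [P [Q < [P [Q < >]] >]]]]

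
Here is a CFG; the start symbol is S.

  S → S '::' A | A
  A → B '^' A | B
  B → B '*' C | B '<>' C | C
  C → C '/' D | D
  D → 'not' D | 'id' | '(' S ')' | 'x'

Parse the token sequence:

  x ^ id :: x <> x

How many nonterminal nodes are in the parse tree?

17

[S [S [A [B [C [D x]]] ^ [A [B [C [D id]]]]]] :: [A [B [B [C [D x]]] <> [C [D x]]]]]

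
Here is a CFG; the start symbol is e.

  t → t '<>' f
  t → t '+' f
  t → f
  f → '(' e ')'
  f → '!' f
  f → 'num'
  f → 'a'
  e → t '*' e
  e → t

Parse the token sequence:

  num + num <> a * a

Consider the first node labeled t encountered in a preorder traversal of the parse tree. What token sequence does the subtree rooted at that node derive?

num + num <> a

[e [t [t [t [f num]] + [f num]] <> [f a]] * [e [t [f a]]]]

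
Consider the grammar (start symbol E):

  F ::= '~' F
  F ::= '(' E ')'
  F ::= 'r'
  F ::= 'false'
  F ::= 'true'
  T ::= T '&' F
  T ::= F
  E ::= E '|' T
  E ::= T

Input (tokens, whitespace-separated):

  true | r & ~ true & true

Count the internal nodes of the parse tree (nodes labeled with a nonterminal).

11

[E [E [T [F true]]] | [T [T [T [F r]] & [F ~ [F true]]] & [F true]]]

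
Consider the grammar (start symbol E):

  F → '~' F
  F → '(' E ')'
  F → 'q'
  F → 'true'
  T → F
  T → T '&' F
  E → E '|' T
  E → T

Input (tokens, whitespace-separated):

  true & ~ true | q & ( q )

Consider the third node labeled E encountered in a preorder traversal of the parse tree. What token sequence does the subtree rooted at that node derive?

q

[E [E [T [T [F true]] & [F ~ [F true]]]] | [T [T [F q]] & [F ( [E [T [F q]]] )]]]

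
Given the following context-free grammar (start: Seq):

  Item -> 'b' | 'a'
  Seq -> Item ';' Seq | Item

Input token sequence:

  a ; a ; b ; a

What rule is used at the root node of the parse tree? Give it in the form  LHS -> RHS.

[Seq [Item a] ; [Seq [Item a] ; [Seq [Item b] ; [Seq [Item a]]]]]

Seq -> Item ';' Seq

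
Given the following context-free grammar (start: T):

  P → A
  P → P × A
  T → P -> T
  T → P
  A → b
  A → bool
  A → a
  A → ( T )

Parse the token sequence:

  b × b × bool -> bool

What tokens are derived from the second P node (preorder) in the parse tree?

[T [P [P [P [A b]] × [A b]] × [A bool]] -> [T [P [A bool]]]]

b × b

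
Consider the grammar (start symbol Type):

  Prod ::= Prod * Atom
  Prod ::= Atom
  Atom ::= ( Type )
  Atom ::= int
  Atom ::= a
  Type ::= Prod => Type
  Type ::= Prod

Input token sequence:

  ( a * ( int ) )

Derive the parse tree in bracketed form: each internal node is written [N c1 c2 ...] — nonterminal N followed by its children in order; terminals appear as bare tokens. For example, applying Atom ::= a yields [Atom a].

[Type [Prod [Atom ( [Type [Prod [Prod [Atom a]] * [Atom ( [Type [Prod [Atom int]]] )]]] )]]]

Type
Prod
Atom
( Type )
( Prod )
( Prod * Atom )
( Atom * Atom )
( a * Atom )
( a * ( Type ) )
( a * ( Prod ) )
( a * ( Atom ) )
( a * ( int ) )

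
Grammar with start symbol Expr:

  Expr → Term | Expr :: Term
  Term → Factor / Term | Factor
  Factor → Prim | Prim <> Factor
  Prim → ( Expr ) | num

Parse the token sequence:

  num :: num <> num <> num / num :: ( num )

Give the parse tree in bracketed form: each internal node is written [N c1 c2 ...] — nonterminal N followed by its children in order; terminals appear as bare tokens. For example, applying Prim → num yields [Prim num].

[Expr [Expr [Expr [Term [Factor [Prim num]]]] :: [Term [Factor [Prim num] <> [Factor [Prim num] <> [Factor [Prim num]]]] / [Term [Factor [Prim num]]]]] :: [Term [Factor [Prim ( [Expr [Term [Factor [Prim num]]]] )]]]]

Expr
Expr :: Term
Expr :: Term :: Term
Term :: Term :: Term
Factor :: Term :: Term
Prim :: Term :: Term
num :: Term :: Term
num :: Factor / Term :: Term
num :: Prim <> Factor / Term :: Term
num :: num <> Factor / Term :: Term
num :: num <> Prim <> Factor / Term :: Term
num :: num <> num <> Factor / Term :: Term
num :: num <> num <> Prim / Term :: Term
num :: num <> num <> num / Term :: Term
num :: num <> num <> num / Factor :: Term
num :: num <> num <> num / Prim :: Term
num :: num <> num <> num / num :: Term
num :: num <> num <> num / num :: Factor
num :: num <> num <> num / num :: Prim
num :: num <> num <> num / num :: ( Expr )
num :: num <> num <> num / num :: ( Term )
num :: num <> num <> num / num :: ( Factor )
num :: num <> num <> num / num :: ( Prim )
num :: num <> num <> num / num :: ( num )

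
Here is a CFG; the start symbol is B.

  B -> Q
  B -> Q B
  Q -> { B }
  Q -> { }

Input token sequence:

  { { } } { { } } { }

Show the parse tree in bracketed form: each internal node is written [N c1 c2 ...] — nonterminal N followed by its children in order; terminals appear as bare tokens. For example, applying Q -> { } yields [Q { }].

B
Q B
{ B } B
{ Q } B
{ { } } B
{ { } } Q B
{ { } } { B } B
{ { } } { Q } B
{ { } } { { } } B
{ { } } { { } } Q
{ { } } { { } } { }

[B [Q { [B [Q { }]] }] [B [Q { [B [Q { }]] }] [B [Q { }]]]]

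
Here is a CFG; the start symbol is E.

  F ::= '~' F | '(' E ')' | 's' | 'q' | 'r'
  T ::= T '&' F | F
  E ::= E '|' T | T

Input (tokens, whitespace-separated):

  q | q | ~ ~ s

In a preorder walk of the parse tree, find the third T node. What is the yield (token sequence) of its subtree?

~ ~ s

[E [E [E [T [F q]]] | [T [F q]]] | [T [F ~ [F ~ [F s]]]]]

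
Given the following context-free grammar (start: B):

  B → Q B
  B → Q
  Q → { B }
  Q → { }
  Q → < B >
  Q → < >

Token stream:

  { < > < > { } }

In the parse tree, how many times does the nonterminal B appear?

4

[B [Q { [B [Q < >] [B [Q < >] [B [Q { }]]]] }]]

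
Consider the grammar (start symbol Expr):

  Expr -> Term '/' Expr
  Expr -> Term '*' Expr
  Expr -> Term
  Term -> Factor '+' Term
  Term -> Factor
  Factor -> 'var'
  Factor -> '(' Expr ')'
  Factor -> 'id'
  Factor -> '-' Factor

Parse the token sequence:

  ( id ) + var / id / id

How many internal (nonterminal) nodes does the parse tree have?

[Expr [Term [Factor ( [Expr [Term [Factor id]]] )] + [Term [Factor var]]] / [Expr [Term [Factor id]] / [Expr [Term [Factor id]]]]]

14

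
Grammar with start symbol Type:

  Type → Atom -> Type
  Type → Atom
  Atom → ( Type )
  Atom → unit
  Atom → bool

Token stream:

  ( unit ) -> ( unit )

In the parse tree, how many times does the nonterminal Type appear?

[Type [Atom ( [Type [Atom unit]] )] -> [Type [Atom ( [Type [Atom unit]] )]]]

4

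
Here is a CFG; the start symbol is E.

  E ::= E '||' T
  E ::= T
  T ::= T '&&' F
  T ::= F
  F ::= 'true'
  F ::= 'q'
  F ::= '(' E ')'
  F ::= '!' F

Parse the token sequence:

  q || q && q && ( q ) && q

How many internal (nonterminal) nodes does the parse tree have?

15

[E [E [T [F q]]] || [T [T [T [T [F q]] && [F q]] && [F ( [E [T [F q]]] )]] && [F q]]]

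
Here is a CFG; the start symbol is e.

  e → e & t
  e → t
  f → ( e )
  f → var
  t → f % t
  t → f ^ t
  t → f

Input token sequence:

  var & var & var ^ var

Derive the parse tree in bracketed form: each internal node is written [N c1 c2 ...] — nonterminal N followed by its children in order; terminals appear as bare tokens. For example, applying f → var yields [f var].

e
e & t
e & t & t
t & t & t
f & t & t
var & t & t
var & f & t
var & var & t
var & var & f ^ t
var & var & var ^ t
var & var & var ^ f
var & var & var ^ var

[e [e [e [t [f var]]] & [t [f var]]] & [t [f var] ^ [t [f var]]]]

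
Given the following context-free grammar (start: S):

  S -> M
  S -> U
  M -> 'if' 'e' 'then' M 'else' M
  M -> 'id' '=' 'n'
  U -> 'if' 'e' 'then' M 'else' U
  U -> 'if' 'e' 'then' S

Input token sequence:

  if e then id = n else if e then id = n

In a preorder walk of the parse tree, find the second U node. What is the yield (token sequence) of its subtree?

[S [U if e then [M id = n] else [U if e then [S [M id = n]]]]]

if e then id = n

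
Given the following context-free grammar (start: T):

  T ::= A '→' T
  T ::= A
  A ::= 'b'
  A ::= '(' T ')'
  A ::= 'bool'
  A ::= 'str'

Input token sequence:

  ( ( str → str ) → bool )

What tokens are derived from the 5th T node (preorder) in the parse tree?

bool

[T [A ( [T [A ( [T [A str] → [T [A str]]] )] → [T [A bool]]] )]]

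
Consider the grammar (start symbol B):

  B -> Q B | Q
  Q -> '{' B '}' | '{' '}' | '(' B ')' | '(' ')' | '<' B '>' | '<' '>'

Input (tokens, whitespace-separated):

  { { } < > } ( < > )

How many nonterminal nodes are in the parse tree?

10

[B [Q { [B [Q { }] [B [Q < >]]] }] [B [Q ( [B [Q < >]] )]]]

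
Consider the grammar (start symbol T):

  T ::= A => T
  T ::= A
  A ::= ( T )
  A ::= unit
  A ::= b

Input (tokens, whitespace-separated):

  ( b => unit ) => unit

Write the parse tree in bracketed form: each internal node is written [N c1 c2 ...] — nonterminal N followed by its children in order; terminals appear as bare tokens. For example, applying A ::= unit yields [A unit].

[T [A ( [T [A b] => [T [A unit]]] )] => [T [A unit]]]

T
A => T
( T ) => T
( A => T ) => T
( b => T ) => T
( b => A ) => T
( b => unit ) => T
( b => unit ) => A
( b => unit ) => unit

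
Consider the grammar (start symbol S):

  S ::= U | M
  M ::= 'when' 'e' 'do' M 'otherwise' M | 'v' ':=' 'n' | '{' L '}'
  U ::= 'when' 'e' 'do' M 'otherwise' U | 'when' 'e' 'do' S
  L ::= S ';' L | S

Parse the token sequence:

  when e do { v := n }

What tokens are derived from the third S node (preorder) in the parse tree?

v := n

[S [U when e do [S [M { [L [S [M v := n]]] }]]]]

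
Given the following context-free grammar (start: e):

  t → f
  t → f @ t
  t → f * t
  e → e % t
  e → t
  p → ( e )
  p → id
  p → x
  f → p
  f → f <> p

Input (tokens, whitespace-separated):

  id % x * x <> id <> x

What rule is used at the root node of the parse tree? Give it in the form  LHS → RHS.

[e [e [t [f [p id]]]] % [t [f [p x]] * [t [f [f [f [p x]] <> [p id]] <> [p x]]]]]

e → e % t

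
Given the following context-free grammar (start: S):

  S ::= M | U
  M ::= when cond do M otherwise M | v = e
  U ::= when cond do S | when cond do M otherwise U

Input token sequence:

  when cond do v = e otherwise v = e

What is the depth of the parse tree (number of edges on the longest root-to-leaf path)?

[S [M when cond do [M v = e] otherwise [M v = e]]]

3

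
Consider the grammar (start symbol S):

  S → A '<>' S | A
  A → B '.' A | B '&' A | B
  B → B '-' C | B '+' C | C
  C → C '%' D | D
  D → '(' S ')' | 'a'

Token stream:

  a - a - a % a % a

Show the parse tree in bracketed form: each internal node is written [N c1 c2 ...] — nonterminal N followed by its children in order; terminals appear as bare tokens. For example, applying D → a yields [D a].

S
A
B
B - C
B - C - C
C - C - C
D - C - C
a - C - C
a - D - C
a - a - C
a - a - C % D
a - a - C % D % D
a - a - D % D % D
a - a - a % D % D
a - a - a % a % D
a - a - a % a % a

[S [A [B [B [B [C [D a]]] - [C [D a]]] - [C [C [C [D a]] % [D a]] % [D a]]]]]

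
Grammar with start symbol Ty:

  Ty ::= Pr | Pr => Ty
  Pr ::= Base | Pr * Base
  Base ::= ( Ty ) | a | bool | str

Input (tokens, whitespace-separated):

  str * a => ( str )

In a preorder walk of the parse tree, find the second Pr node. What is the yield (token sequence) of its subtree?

str

[Ty [Pr [Pr [Base str]] * [Base a]] => [Ty [Pr [Base ( [Ty [Pr [Base str]]] )]]]]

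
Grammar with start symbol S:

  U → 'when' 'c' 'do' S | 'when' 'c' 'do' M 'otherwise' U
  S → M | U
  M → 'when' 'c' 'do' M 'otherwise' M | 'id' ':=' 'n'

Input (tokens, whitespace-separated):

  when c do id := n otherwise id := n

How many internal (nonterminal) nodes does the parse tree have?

[S [M when c do [M id := n] otherwise [M id := n]]]

4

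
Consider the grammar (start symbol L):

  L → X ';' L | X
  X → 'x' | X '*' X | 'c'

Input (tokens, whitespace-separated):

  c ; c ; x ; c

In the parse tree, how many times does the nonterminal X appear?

4

[L [X c] ; [L [X c] ; [L [X x] ; [L [X c]]]]]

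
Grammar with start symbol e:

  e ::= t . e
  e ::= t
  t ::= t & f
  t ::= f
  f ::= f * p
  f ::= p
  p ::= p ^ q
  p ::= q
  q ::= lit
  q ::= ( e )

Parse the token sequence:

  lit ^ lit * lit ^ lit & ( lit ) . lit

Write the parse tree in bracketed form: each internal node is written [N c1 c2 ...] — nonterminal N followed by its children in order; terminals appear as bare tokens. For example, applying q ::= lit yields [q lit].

[e [t [t [f [f [p [p [q lit]] ^ [q lit]]] * [p [p [q lit]] ^ [q lit]]]] & [f [p [q ( [e [t [f [p [q lit]]]]] )]]]] . [e [t [f [p [q lit]]]]]]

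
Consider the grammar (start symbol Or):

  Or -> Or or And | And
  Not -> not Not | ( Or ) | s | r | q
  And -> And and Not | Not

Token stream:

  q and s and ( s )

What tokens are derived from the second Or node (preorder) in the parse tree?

s

[Or [And [And [And [Not q]] and [Not s]] and [Not ( [Or [And [Not s]]] )]]]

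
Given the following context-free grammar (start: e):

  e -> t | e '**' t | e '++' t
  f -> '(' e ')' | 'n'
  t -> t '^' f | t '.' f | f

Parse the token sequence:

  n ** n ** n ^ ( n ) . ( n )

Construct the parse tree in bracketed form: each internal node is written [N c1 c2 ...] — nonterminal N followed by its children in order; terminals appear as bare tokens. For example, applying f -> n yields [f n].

[e [e [e [t [f n]]] ** [t [f n]]] ** [t [t [t [f n]] ^ [f ( [e [t [f n]]] )]] . [f ( [e [t [f n]]] )]]]

e
e ** t
e ** t ** t
t ** t ** t
f ** t ** t
n ** t ** t
n ** f ** t
n ** n ** t
n ** n ** t . f
n ** n ** t ^ f . f
n ** n ** f ^ f . f
n ** n ** n ^ f . f
n ** n ** n ^ ( e ) . f
n ** n ** n ^ ( t ) . f
n ** n ** n ^ ( f ) . f
n ** n ** n ^ ( n ) . f
n ** n ** n ^ ( n ) . ( e )
n ** n ** n ^ ( n ) . ( t )
n ** n ** n ^ ( n ) . ( f )
n ** n ** n ^ ( n ) . ( n )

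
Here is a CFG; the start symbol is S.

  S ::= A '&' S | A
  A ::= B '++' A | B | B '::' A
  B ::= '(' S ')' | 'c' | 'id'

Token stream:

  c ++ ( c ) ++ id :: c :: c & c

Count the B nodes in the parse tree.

[S [A [B c] ++ [A [B ( [S [A [B c]]] )] ++ [A [B id] :: [A [B c] :: [A [B c]]]]]] & [S [A [B c]]]]

7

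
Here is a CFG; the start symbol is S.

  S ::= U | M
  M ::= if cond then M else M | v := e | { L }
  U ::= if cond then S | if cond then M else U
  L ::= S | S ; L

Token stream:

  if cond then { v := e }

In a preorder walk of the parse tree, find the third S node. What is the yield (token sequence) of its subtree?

v := e

[S [U if cond then [S [M { [L [S [M v := e]]] }]]]]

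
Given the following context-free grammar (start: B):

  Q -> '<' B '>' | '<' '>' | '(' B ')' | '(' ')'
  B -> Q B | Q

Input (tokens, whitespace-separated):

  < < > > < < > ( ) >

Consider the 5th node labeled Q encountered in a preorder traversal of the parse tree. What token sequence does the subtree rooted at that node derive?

( )

[B [Q < [B [Q < >]] >] [B [Q < [B [Q < >] [B [Q ( )]]] >]]]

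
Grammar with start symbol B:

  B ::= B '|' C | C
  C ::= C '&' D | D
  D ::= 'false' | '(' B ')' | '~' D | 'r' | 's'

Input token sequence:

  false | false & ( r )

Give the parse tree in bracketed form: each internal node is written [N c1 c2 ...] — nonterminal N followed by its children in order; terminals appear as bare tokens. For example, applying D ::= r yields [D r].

B
B | C
C | C
D | C
false | C
false | C & D
false | D & D
false | false & D
false | false & ( B )
false | false & ( C )
false | false & ( D )
false | false & ( r )

[B [B [C [D false]]] | [C [C [D false]] & [D ( [B [C [D r]]] )]]]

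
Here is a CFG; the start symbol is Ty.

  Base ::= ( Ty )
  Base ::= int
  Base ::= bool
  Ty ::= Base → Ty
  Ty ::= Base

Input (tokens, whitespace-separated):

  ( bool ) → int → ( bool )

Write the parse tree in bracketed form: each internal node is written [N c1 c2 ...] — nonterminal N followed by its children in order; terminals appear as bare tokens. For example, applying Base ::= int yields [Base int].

[Ty [Base ( [Ty [Base bool]] )] → [Ty [Base int] → [Ty [Base ( [Ty [Base bool]] )]]]]

Ty
Base → Ty
( Ty ) → Ty
( Base ) → Ty
( bool ) → Ty
( bool ) → Base → Ty
( bool ) → int → Ty
( bool ) → int → Base
( bool ) → int → ( Ty )
( bool ) → int → ( Base )
( bool ) → int → ( bool )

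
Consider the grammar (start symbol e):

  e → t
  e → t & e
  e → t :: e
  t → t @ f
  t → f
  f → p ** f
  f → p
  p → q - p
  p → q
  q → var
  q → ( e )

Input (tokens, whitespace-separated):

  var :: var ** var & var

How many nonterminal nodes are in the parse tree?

18

[e [t [f [p [q var]]]] :: [e [t [f [p [q var]] ** [f [p [q var]]]]] & [e [t [f [p [q var]]]]]]]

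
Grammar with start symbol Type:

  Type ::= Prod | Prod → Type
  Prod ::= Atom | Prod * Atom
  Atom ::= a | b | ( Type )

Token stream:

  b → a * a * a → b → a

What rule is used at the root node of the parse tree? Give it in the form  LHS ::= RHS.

[Type [Prod [Atom b]] → [Type [Prod [Prod [Prod [Atom a]] * [Atom a]] * [Atom a]] → [Type [Prod [Atom b]] → [Type [Prod [Atom a]]]]]]

Type ::= Prod → Type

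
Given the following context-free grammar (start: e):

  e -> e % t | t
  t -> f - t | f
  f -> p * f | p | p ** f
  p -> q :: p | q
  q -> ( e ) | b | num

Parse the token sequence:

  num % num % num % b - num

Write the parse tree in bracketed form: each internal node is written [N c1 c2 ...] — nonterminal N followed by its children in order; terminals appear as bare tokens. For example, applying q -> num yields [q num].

[e [e [e [e [t [f [p [q num]]]]] % [t [f [p [q num]]]]] % [t [f [p [q num]]]]] % [t [f [p [q b]]] - [t [f [p [q num]]]]]]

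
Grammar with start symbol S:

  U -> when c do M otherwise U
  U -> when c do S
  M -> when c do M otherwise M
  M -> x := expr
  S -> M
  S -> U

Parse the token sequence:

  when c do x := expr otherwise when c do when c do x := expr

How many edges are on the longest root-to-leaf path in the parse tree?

7

[S [U when c do [M x := expr] otherwise [U when c do [S [U when c do [S [M x := expr]]]]]]]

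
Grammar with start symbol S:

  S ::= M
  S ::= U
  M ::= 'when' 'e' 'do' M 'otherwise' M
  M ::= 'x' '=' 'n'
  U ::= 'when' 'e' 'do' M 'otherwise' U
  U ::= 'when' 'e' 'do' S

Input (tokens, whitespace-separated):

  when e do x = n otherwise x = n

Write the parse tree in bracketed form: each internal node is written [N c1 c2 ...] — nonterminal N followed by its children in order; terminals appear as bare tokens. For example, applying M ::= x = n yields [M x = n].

S
M
when e do M otherwise M
when e do x = n otherwise M
when e do x = n otherwise x = n

[S [M when e do [M x = n] otherwise [M x = n]]]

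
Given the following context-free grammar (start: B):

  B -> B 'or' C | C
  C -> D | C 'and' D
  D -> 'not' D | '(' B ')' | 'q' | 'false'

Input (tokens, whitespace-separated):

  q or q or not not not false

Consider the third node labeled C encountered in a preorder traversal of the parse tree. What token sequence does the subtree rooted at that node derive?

[B [B [B [C [D q]]] or [C [D q]]] or [C [D not [D not [D not [D false]]]]]]

not not not false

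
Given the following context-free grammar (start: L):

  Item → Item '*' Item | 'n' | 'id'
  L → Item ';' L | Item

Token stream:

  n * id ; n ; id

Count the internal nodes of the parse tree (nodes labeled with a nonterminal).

8

[L [Item [Item n] * [Item id]] ; [L [Item n] ; [L [Item id]]]]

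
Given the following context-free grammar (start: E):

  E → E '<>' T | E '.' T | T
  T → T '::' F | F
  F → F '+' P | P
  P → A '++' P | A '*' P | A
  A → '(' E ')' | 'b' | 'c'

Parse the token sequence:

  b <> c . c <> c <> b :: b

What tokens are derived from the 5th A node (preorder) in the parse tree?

b

[E [E [E [E [E [T [F [P [A b]]]]] <> [T [F [P [A c]]]]] . [T [F [P [A c]]]]] <> [T [F [P [A c]]]]] <> [T [T [F [P [A b]]]] :: [F [P [A b]]]]]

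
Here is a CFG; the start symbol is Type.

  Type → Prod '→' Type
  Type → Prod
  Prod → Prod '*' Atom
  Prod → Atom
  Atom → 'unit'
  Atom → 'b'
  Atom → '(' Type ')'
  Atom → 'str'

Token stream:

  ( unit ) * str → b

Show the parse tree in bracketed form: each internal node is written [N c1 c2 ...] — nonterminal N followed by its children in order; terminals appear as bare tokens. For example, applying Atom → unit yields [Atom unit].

[Type [Prod [Prod [Atom ( [Type [Prod [Atom unit]]] )]] * [Atom str]] → [Type [Prod [Atom b]]]]

Type
Prod → Type
Prod * Atom → Type
Atom * Atom → Type
( Type ) * Atom → Type
( Prod ) * Atom → Type
( Atom ) * Atom → Type
( unit ) * Atom → Type
( unit ) * str → Type
( unit ) * str → Prod
( unit ) * str → Atom
( unit ) * str → b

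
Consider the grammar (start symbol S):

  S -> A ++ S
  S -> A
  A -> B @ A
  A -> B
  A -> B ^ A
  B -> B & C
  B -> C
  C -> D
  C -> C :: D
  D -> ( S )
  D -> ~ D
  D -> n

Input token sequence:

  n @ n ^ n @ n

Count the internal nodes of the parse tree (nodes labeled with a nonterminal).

17

[S [A [B [C [D n]]] @ [A [B [C [D n]]] ^ [A [B [C [D n]]] @ [A [B [C [D n]]]]]]]]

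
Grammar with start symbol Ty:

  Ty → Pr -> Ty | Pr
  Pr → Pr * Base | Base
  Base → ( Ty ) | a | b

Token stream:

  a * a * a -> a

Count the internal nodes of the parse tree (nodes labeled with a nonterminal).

[Ty [Pr [Pr [Pr [Base a]] * [Base a]] * [Base a]] -> [Ty [Pr [Base a]]]]

10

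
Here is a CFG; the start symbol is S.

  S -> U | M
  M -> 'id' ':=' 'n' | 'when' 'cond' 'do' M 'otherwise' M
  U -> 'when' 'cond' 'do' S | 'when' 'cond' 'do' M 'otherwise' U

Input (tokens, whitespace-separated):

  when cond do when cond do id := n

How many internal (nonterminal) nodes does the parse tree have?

[S [U when cond do [S [U when cond do [S [M id := n]]]]]]

6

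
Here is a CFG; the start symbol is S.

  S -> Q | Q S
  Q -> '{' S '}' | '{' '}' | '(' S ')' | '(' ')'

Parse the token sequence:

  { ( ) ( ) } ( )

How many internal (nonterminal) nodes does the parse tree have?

[S [Q { [S [Q ( )] [S [Q ( )]]] }] [S [Q ( )]]]

8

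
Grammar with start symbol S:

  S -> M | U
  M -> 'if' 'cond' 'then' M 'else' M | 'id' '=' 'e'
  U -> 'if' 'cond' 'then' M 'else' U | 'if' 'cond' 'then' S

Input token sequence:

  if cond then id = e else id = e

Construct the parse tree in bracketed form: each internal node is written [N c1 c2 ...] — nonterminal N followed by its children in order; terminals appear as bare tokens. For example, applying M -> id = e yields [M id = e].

[S [M if cond then [M id = e] else [M id = e]]]

S
M
if cond then M else M
if cond then id = e else M
if cond then id = e else id = e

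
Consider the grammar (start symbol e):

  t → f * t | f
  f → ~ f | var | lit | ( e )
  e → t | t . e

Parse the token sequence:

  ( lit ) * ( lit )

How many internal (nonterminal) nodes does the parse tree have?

[e [t [f ( [e [t [f lit]]] )] * [t [f ( [e [t [f lit]]] )]]]]

11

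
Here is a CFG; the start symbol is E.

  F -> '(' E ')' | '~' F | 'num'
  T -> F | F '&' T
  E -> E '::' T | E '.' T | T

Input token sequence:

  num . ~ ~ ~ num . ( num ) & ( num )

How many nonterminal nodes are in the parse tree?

20

[E [E [E [T [F num]]] . [T [F ~ [F ~ [F ~ [F num]]]]]] . [T [F ( [E [T [F num]]] )] & [T [F ( [E [T [F num]]] )]]]]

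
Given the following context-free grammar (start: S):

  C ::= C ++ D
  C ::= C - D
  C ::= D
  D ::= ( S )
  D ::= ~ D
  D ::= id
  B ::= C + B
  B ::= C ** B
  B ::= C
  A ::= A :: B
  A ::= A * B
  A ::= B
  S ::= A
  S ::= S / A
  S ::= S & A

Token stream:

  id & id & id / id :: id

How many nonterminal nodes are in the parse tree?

24

[S [S [S [S [A [B [C [D id]]]]] & [A [B [C [D id]]]]] & [A [B [C [D id]]]]] / [A [A [B [C [D id]]]] :: [B [C [D id]]]]]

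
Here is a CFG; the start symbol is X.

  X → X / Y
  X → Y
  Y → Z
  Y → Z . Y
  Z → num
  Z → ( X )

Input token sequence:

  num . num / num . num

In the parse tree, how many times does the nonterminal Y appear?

4

[X [X [Y [Z num] . [Y [Z num]]]] / [Y [Z num] . [Y [Z num]]]]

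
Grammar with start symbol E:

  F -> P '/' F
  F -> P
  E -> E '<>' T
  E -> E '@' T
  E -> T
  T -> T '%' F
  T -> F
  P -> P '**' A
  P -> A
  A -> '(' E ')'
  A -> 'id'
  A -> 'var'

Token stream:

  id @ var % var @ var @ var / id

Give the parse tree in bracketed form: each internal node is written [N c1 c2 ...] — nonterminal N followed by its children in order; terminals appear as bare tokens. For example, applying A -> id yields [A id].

[E [E [E [E [T [F [P [A id]]]]] @ [T [T [F [P [A var]]]] % [F [P [A var]]]]] @ [T [F [P [A var]]]]] @ [T [F [P [A var]] / [F [P [A id]]]]]]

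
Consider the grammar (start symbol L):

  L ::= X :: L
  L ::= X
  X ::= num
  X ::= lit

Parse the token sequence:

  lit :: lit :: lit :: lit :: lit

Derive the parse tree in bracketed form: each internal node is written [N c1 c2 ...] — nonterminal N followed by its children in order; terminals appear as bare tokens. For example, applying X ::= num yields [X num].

[L [X lit] :: [L [X lit] :: [L [X lit] :: [L [X lit] :: [L [X lit]]]]]]

L
X :: L
lit :: L
lit :: X :: L
lit :: lit :: L
lit :: lit :: X :: L
lit :: lit :: lit :: L
lit :: lit :: lit :: X :: L
lit :: lit :: lit :: lit :: L
lit :: lit :: lit :: lit :: X
lit :: lit :: lit :: lit :: lit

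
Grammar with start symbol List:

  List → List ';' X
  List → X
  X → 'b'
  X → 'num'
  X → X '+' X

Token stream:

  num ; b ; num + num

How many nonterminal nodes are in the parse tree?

[List [List [List [X num]] ; [X b]] ; [X [X num] + [X num]]]

8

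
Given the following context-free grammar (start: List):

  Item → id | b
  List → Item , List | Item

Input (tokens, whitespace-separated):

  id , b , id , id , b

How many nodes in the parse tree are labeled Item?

5

[List [Item id] , [List [Item b] , [List [Item id] , [List [Item id] , [List [Item b]]]]]]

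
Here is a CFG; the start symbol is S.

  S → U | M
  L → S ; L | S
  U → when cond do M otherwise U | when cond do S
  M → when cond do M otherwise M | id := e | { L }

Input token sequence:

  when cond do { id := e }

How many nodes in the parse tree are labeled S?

[S [U when cond do [S [M { [L [S [M id := e]]] }]]]]

3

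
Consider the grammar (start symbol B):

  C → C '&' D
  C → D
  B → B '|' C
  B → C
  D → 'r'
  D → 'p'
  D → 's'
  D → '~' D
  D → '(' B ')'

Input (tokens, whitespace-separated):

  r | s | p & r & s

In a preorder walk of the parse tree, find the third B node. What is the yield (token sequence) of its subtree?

[B [B [B [C [D r]]] | [C [D s]]] | [C [C [C [D p]] & [D r]] & [D s]]]

r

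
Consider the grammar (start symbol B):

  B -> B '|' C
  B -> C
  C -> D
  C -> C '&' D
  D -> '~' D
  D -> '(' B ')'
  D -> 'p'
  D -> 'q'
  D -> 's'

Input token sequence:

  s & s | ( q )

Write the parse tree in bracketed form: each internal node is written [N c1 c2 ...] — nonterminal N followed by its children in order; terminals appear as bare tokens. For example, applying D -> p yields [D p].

[B [B [C [C [D s]] & [D s]]] | [C [D ( [B [C [D q]]] )]]]

B
B | C
C | C
C & D | C
D & D | C
s & D | C
s & s | C
s & s | D
s & s | ( B )
s & s | ( C )
s & s | ( D )
s & s | ( q )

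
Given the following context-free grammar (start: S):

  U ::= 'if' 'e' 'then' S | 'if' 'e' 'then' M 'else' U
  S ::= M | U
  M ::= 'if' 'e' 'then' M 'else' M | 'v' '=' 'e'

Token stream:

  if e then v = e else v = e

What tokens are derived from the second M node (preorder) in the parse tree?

[S [M if e then [M v = e] else [M v = e]]]

v = e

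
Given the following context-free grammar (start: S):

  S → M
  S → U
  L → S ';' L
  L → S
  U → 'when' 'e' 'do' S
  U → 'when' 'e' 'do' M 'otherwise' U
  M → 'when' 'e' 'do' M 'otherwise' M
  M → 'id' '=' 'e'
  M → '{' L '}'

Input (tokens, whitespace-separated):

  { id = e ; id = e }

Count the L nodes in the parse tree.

2

[S [M { [L [S [M id = e]] ; [L [S [M id = e]]]] }]]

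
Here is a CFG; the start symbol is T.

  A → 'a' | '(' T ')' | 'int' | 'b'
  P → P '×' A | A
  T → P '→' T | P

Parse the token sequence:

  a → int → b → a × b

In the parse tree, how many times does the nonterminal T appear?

[T [P [A a]] → [T [P [A int]] → [T [P [A b]] → [T [P [P [A a]] × [A b]]]]]]

4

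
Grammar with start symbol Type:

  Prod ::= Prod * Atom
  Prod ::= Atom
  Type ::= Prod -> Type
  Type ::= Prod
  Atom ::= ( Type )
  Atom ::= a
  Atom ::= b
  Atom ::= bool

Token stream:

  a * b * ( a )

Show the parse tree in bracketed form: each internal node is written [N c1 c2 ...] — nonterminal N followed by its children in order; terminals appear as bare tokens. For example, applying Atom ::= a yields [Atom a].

Type
Prod
Prod * Atom
Prod * Atom * Atom
Atom * Atom * Atom
a * Atom * Atom
a * b * Atom
a * b * ( Type )
a * b * ( Prod )
a * b * ( Atom )
a * b * ( a )

[Type [Prod [Prod [Prod [Atom a]] * [Atom b]] * [Atom ( [Type [Prod [Atom a]]] )]]]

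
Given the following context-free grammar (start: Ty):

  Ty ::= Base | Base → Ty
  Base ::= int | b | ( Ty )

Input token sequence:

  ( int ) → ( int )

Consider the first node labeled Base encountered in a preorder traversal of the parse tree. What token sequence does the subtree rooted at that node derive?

( int )

[Ty [Base ( [Ty [Base int]] )] → [Ty [Base ( [Ty [Base int]] )]]]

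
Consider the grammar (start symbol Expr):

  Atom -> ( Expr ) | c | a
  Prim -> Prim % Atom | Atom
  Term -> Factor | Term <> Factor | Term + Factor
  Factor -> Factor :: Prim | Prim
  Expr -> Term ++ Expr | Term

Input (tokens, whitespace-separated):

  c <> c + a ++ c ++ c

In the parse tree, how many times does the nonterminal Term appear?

[Expr [Term [Term [Term [Factor [Prim [Atom c]]]] <> [Factor [Prim [Atom c]]]] + [Factor [Prim [Atom a]]]] ++ [Expr [Term [Factor [Prim [Atom c]]]] ++ [Expr [Term [Factor [Prim [Atom c]]]]]]]

5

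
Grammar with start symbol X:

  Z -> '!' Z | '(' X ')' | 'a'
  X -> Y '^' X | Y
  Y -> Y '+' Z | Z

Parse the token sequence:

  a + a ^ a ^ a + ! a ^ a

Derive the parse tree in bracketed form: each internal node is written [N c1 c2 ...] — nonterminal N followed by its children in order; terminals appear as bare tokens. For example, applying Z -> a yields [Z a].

X
Y ^ X
Y + Z ^ X
Z + Z ^ X
a + Z ^ X
a + a ^ X
a + a ^ Y ^ X
a + a ^ Z ^ X
a + a ^ a ^ X
a + a ^ a ^ Y ^ X
a + a ^ a ^ Y + Z ^ X
a + a ^ a ^ Z + Z ^ X
a + a ^ a ^ a + Z ^ X
a + a ^ a ^ a + ! Z ^ X
a + a ^ a ^ a + ! a ^ X
a + a ^ a ^ a + ! a ^ Y
a + a ^ a ^ a + ! a ^ Z
a + a ^ a ^ a + ! a ^ a

[X [Y [Y [Z a]] + [Z a]] ^ [X [Y [Z a]] ^ [X [Y [Y [Z a]] + [Z ! [Z a]]] ^ [X [Y [Z a]]]]]]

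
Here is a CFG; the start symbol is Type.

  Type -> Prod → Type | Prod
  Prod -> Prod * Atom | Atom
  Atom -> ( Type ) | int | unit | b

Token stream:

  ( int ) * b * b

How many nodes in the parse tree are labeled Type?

2

[Type [Prod [Prod [Prod [Atom ( [Type [Prod [Atom int]]] )]] * [Atom b]] * [Atom b]]]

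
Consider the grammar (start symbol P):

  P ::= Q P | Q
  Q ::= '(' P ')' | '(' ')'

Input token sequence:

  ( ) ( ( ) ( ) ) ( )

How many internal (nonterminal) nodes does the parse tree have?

[P [Q ( )] [P [Q ( [P [Q ( )] [P [Q ( )]]] )] [P [Q ( )]]]]

10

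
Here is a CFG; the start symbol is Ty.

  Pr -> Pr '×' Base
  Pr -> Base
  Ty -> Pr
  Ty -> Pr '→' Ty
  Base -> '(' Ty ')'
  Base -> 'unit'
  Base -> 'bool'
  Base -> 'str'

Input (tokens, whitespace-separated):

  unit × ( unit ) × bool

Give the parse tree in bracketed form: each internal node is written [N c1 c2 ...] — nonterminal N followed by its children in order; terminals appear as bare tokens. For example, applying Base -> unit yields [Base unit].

[Ty [Pr [Pr [Pr [Base unit]] × [Base ( [Ty [Pr [Base unit]]] )]] × [Base bool]]]

Ty
Pr
Pr × Base
Pr × Base × Base
Base × Base × Base
unit × Base × Base
unit × ( Ty ) × Base
unit × ( Pr ) × Base
unit × ( Base ) × Base
unit × ( unit ) × Base
unit × ( unit ) × bool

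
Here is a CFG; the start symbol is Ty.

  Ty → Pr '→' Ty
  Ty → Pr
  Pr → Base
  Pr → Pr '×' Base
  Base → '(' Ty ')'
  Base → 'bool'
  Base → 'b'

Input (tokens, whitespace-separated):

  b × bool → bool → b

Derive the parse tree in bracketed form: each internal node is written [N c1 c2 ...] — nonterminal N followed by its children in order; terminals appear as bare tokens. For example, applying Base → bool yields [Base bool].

Ty
Pr → Ty
Pr × Base → Ty
Base × Base → Ty
b × Base → Ty
b × bool → Ty
b × bool → Pr → Ty
b × bool → Base → Ty
b × bool → bool → Ty
b × bool → bool → Pr
b × bool → bool → Base
b × bool → bool → b

[Ty [Pr [Pr [Base b]] × [Base bool]] → [Ty [Pr [Base bool]] → [Ty [Pr [Base b]]]]]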